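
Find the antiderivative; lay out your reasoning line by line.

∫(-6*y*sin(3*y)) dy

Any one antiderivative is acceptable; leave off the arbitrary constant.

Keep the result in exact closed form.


Step 1. Integrate ∫(-6*y*sin(3*y)) dy by parts with u = y, dv = (-6*sin(3*y)) dy, so v = 2*cos(3*y): now 2*y*cos(3*y) + ∫(-2*cos(3*y)) dy.
Step 2. Evaluate the standard form: now 2*y*cos(3*y) - 2*sin(3*y)/3.
Answer: 2*y*cos(3*y) - 2*sin(3*y)/3.


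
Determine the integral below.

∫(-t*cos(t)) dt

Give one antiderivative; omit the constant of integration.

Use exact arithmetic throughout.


Answer: -t*sin(t) - cos(t).


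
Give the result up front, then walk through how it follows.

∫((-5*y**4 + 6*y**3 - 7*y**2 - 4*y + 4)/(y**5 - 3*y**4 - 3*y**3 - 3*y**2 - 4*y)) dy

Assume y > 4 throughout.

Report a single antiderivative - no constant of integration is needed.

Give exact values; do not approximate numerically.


The answer is -log(y) - 3*log(y - 4) - log(y + 1) + 2*atan(y).
Step 1. Decompose ∫((-5*y**4 + 6*y**3 - 7*y**2 - 4*y + 4)/(y**5 - 3*y**4 - 3*y**3 - 3*y**2 - 4*y)) dy by partial fractions, (-5*y**4 + 6*y**3 - 7*y**2 - 4*y + 4)/(y**5 - 3*y**4 - 3*y**3 - 3*y**2 - 4*y) = 2/(y**2 + 1) - 1/(y + 1) - 3/(y - 4) - 1/y: now ∫(-1/y) dy + ∫(-3/(y - 4)) dy + ∫(-1/(y + 1)) dy + ∫(2/(y**2 + 1)) dy.
Step 2. Evaluate the standard form [assuming y > 0]: now -log(y) + ∫(-3/(y - 4)) dy + ∫(-1/(y + 1)) dy + ∫(2/(y**2 + 1)) dy.
Step 3. Evaluate the standard form [assuming y > -1]: now -log(y) - log(y + 1) + ∫(-3/(y - 4)) dy + ∫(2/(y**2 + 1)) dy.
Step 4. Evaluate the standard form [assuming y > 4]: now -log(y) - 3*log(y - 4) - log(y + 1) + ∫(2/(y**2 + 1)) dy.
Step 5. Evaluate the standard form: now -log(y) - 3*log(y - 4) - log(y + 1) + 2*atan(y).
Answer: -log(y) - 3*log(y - 4) - log(y + 1) + 2*atan(y).


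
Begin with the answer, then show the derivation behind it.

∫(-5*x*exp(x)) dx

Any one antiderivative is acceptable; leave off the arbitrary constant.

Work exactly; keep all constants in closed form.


The answer is -5*x*exp(x) + 5*exp(x).
Step 1. Integrate ∫(-5*x*exp(x)) dx by parts with u = x, dv = (-5*exp(x)) dx, so v = -5*exp(x): now -5*x*exp(x) + ∫(5*exp(x)) dx.
Step 2. Evaluate the standard form: now -5*x*exp(x) + 5*exp(x).
Answer: -5*x*exp(x) + 5*exp(x).


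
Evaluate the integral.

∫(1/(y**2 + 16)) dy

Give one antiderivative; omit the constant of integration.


Answer: atan(y/4)/4.


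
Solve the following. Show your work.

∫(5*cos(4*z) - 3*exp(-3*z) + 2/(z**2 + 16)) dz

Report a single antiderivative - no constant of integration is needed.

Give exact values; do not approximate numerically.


Step 1. Rewrite: now ∫(2/(z**2 + 16)) dz + ∫(-3*exp(-3*z)) dz + ∫(5*cos(4*z)) dz.
Step 2. Evaluate the standard form: now ∫(2/(z**2 + 16)) dz + ∫(5*cos(4*z)) dz + exp(-3*z).
Step 3. Evaluate the standard form: now atan(z/4)/2 + ∫(5*cos(4*z)) dz + exp(-3*z).
Step 4. Evaluate the standard form: now 5*sin(4*z)/4 + atan(z/4)/2 + exp(-3*z).
Answer: 5*sin(4*z)/4 + atan(z/4)/2 + exp(-3*z).


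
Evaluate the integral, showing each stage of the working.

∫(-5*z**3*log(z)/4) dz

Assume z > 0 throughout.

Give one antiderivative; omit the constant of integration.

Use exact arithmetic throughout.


Step 1. Integrate ∫(-5*z**3*log(z)/4) dz by parts with u = log(z), dv = (-5*z**3/4) dz, so v = -5*z**4/16 [assuming z > 0]: now -5*z**4*log(z)/16 + ∫(5*z**3/16) dz.
Step 2. Evaluate the standard form: now -5*z**4*log(z)/16 + 5*z**4/64.
Answer: -5*z**4*log(z)/16 + 5*z**4/64.


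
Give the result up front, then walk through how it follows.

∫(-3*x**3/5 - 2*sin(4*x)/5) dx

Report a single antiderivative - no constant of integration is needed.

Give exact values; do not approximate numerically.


The answer is -3*x**4/20 + cos(4*x)/10.
Step 1. Rewrite: now ∫(-3*x**3/5) dx + ∫(-2*sin(4*x)/5) dx.
Step 2. Evaluate the standard form: now -3*x**4/20 + ∫(-2*sin(4*x)/5) dx.
Step 3. Evaluate the standard form: now -3*x**4/20 + cos(4*x)/10.
Answer: -3*x**4/20 + cos(4*x)/10.


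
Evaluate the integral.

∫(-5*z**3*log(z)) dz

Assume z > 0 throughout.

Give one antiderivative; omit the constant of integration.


Answer: -5*z**4*log(z)/4 + 5*z**4/16.


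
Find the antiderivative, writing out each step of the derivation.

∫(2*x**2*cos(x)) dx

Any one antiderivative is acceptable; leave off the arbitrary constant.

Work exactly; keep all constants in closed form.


Step 1. Integrate ∫(2*x**2*cos(x)) dx by parts with u = x**2, dv = (2*cos(x)) dx, so v = 2*sin(x): now 2*x**2*sin(x) + ∫(-4*x*sin(x)) dx.
Step 2. Integrate ∫(-4*x*sin(x)) dx by parts with u = x, dv = (-4*sin(x)) dx, so v = 4*cos(x): now 2*x**2*sin(x) + 4*x*cos(x) + ∫(-4*cos(x)) dx.
Step 3. Evaluate the standard form: now 2*x**2*sin(x) + 4*x*cos(x) - 4*sin(x).
Answer: 2*x**2*sin(x) + 4*x*cos(x) - 4*sin(x).


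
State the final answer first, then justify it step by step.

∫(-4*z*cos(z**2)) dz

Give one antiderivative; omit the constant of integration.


The answer is -2*sin(z**2).
Step 1. Substitute u = z**2, turning ∫(-4*z*cos(z**2)) dz into ∫(-2*cos(u)) du: now ∫(-2*cos(u)) du.
Step 2. Evaluate the standard form: now -2*sin(u).
Step 3. Substitute back u = z**2: now -2*sin(z**2).
Answer: -2*sin(z**2).


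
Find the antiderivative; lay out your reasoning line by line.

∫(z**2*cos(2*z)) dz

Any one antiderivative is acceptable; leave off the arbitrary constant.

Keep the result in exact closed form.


Step 1. Integrate ∫(z**2*cos(2*z)) dz by parts with u = z**2, dv = (cos(2*z)) dz, so v = sin(2*z)/2: now z**2*sin(2*z)/2 + ∫(-z*sin(2*z)) dz.
Step 2. Integrate ∫(-z*sin(2*z)) dz by parts with u = z, dv = (-sin(2*z)) dz, so v = cos(2*z)/2: now z**2*sin(2*z)/2 + z*cos(2*z)/2 + ∫(-cos(2*z)/2) dz.
Step 3. Evaluate the standard form: now z**2*sin(2*z)/2 + z*cos(2*z)/2 - sin(2*z)/4.
Answer: z**2*sin(2*z)/2 + z*cos(2*z)/2 - sin(2*z)/4.


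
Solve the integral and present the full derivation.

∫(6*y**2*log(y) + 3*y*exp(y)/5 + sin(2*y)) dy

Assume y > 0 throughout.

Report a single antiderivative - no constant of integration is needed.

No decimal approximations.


Step 1. Rewrite: now ∫(3*y*exp(y)/5) dy + ∫(6*y**2*log(y)) dy + ∫(sin(2*y)) dy.
Step 2. Integrate ∫(3*y*exp(y)/5) dy by parts with u = y, dv = (3*exp(y)/5) dy, so v = 3*exp(y)/5: now 3*y*exp(y)/5 + ∫(6*y**2*log(y)) dy + ∫(-3*exp(y)/5) dy + ∫(sin(2*y)) dy.
Step 3. Evaluate the standard form: now 3*y*exp(y)/5 - 3*exp(y)/5 + ∫(6*y**2*log(y)) dy + ∫(sin(2*y)) dy.
Step 4. Integrate ∫(6*y**2*log(y)) dy by parts with u = log(y), dv = (6*y**2) dy, so v = 2*y**3 [assuming y > 0]: now 2*y**3*log(y) + 3*y*exp(y)/5 - 3*exp(y)/5 + ∫(-2*y**2) dy + ∫(sin(2*y)) dy.
Step 5. Evaluate the standard form: now 2*y**3*log(y) - 2*y**3/3 + 3*y*exp(y)/5 - 3*exp(y)/5 + ∫(sin(2*y)) dy.
Step 6. Evaluate the standard form: now 2*y**3*log(y) - 2*y**3/3 + 3*y*exp(y)/5 - 3*exp(y)/5 - cos(2*y)/2.
Answer: 2*y**3*log(y) - 2*y**3/3 + 3*y*exp(y)/5 - 3*exp(y)/5 - cos(2*y)/2.


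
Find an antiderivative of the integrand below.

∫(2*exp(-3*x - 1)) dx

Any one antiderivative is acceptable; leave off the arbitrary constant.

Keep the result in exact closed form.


Answer: -2*exp(-3*x - 1)/3.


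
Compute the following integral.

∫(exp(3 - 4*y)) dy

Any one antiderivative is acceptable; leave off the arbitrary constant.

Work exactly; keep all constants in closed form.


Answer: -exp(3 - 4*y)/4.


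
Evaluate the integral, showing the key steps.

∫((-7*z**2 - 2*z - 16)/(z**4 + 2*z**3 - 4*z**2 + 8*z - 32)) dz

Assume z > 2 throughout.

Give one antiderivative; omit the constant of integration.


Step 1. Decompose ∫((-7*z**2 - 2*z - 16)/(z**4 + 2*z**3 - 4*z**2 + 8*z - 32)) dz by partial fractions, (-7*z**2 - 2*z - 16)/(z**4 + 2*z**3 - 4*z**2 + 8*z - 32) = -1/(z**2 + 4) + 1/(z + 4) - 1/(z - 2): now ∫(-1/(z - 2)) dz + ∫(1/(z + 4)) dz + ∫(-1/(z**2 + 4)) dz.
Step 2. Evaluate the standard form [assuming z > -4]: now log(z + 4) + ∫(-1/(z - 2)) dz + ∫(-1/(z**2 + 4)) dz.
Step 3. Evaluate the standard form [assuming z > 2]: now -log(z - 2) + log(z + 4) + ∫(-1/(z**2 + 4)) dz.
Step 4. Evaluate the standard form: now -log(z - 2) + log(z + 4) - atan(z/2)/2.
Answer: -log(z - 2) + log(z + 4) - atan(z/2)/2.


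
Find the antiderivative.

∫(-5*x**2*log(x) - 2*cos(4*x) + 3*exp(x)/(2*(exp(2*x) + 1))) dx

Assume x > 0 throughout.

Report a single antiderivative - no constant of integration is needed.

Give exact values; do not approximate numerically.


Answer: -5*x**3*log(x)/3 + 5*x**3/9 - sin(4*x)/2 + 3*atan(exp(x))/2.


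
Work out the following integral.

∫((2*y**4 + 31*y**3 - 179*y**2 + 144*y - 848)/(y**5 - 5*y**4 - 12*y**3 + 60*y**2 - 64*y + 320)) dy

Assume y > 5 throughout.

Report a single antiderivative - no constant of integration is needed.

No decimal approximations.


Answer: 2*log(y - 5) + 4*log(y - 4) - 4*log(y + 4) - atan(y/2)/2.


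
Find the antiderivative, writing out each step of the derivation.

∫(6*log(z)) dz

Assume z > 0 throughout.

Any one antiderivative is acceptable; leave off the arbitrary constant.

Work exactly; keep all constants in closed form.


Step 1. Integrate ∫(6*log(z)) dz by parts with u = log(z), dv = (6) dz, so v = 6*z [assuming z > 0]: now 6*z*log(z) + ∫(-6) dz.
Step 2. Evaluate the standard form: now 6*z*log(z) - 6*z.
Answer: 6*z*log(z) - 6*z.


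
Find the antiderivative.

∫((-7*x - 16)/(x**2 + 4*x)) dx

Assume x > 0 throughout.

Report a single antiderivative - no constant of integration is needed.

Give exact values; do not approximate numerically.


Answer: -4*log(x) - 3*log(x + 4).


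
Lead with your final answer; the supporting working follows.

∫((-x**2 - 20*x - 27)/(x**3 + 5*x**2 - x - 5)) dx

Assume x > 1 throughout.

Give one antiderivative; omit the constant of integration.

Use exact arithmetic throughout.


The answer is -4*log(x - 1) + log(x + 1) + 2*log(x + 5).
Step 1. Decompose ∫((-x**2 - 20*x - 27)/(x**3 + 5*x**2 - x - 5)) dx by partial fractions, (-x**2 - 20*x - 27)/(x**3 + 5*x**2 - x - 5) = 2/(x + 5) + 1/(x + 1) - 4/(x - 1): now ∫(-4/(x - 1)) dx + ∫(1/(x + 1)) dx + ∫(2/(x + 5)) dx.
Step 2. Evaluate the standard form [assuming x > -1]: now log(x + 1) + ∫(-4/(x - 1)) dx + ∫(2/(x + 5)) dx.
Step 3. Evaluate the standard form [assuming x > -5]: now log(x + 1) + 2*log(x + 5) + ∫(-4/(x - 1)) dx.
Step 4. Evaluate the standard form [assuming x > 1]: now -4*log(x - 1) + log(x + 1) + 2*log(x + 5).
Answer: -4*log(x - 1) + log(x + 1) + 2*log(x + 5).


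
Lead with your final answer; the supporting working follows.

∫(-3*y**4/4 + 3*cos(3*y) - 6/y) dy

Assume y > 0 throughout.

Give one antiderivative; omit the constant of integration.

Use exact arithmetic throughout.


The answer is -3*y**5/20 - 6*log(y) + sin(3*y).
Step 1. Rewrite: now ∫(-6/y) dy + ∫(-3*y**4/4) dy + ∫(3*cos(3*y)) dy.
Step 2. Evaluate the standard form [assuming y > 0]: now -6*log(y) + ∫(-3*y**4/4) dy + ∫(3*cos(3*y)) dy.
Step 3. Evaluate the standard form: now -6*log(y) + sin(3*y) + ∫(-3*y**4/4) dy.
Step 4. Evaluate the standard form: now -3*y**5/20 - 6*log(y) + sin(3*y).
Answer: -3*y**5/20 - 6*log(y) + sin(3*y).


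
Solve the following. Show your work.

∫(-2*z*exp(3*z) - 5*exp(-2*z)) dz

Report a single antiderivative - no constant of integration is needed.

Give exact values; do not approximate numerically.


Step 1. Rewrite: now ∫(-2*z*exp(3*z)) dz + ∫(-5*exp(-2*z)) dz.
Step 2. Evaluate the standard form: now ∫(-2*z*exp(3*z)) dz + 5*exp(-2*z)/2.
Step 3. Integrate ∫(-2*z*exp(3*z)) dz by parts with u = z, dv = (-2*exp(3*z)) dz, so v = -2*exp(3*z)/3: now -2*z*exp(3*z)/3 + ∫(2*exp(3*z)/3) dz + 5*exp(-2*z)/2.
Step 4. Evaluate the standard form: now -2*z*exp(3*z)/3 + 2*exp(3*z)/9 + 5*exp(-2*z)/2.
Answer: -2*z*exp(3*z)/3 + 2*exp(3*z)/9 + 5*exp(-2*z)/2.


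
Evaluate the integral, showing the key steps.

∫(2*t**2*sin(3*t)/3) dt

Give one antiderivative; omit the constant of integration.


Step 1. Integrate ∫(2*t**2*sin(3*t)/3) dt by parts with u = t**2, dv = (2*sin(3*t)/3) dt, so v = -2*cos(3*t)/9: now -2*t**2*cos(3*t)/9 + ∫(4*t*cos(3*t)/9) dt.
Step 2. Integrate ∫(4*t*cos(3*t)/9) dt by parts with u = t, dv = (4*cos(3*t)/9) dt, so v = 4*sin(3*t)/27: now -2*t**2*cos(3*t)/9 + 4*t*sin(3*t)/27 + ∫(-4*sin(3*t)/27) dt.
Step 3. Evaluate the standard form: now -2*t**2*cos(3*t)/9 + 4*t*sin(3*t)/27 + 4*cos(3*t)/81.
Answer: -2*t**2*cos(3*t)/9 + 4*t*sin(3*t)/27 + 4*cos(3*t)/81.


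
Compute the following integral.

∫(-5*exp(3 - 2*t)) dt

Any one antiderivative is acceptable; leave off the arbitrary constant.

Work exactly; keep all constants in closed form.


Answer: 5*exp(3 - 2*t)/2.


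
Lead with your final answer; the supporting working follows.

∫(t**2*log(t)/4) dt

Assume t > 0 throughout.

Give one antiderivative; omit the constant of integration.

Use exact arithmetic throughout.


The answer is t**3*log(t)/12 - t**3/36.
Step 1. Integrate ∫(t**2*log(t)/4) dt by parts with u = log(t), dv = (t**2/4) dt, so v = t**3/12 [assuming t > 0]: now t**3*log(t)/12 + ∫(-t**2/12) dt.
Step 2. Evaluate the standard form: now t**3*log(t)/12 - t**3/36.
Answer: t**3*log(t)/12 - t**3/36.


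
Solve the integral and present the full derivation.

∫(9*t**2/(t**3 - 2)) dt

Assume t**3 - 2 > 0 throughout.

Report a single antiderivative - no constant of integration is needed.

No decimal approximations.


Step 1. Substitute u = t**3 - 2, turning ∫(9*t**2/(t**3 - 2)) dt into ∫(3/u) du: now ∫(3/u) du.
Step 2. Evaluate the standard form [assuming u > 0]: now 3*log(u).
Step 3. Substitute back u = t**3 - 2: now 3*log(t**3 - 2).
Answer: 3*log(t**3 - 2).


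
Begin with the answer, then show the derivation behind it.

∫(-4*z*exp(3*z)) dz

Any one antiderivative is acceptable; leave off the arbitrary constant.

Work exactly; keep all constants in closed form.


The answer is -4*z*exp(3*z)/3 + 4*exp(3*z)/9.
Step 1. Integrate ∫(-4*z*exp(3*z)) dz by parts with u = z, dv = (-4*exp(3*z)) dz, so v = -4*exp(3*z)/3: now -4*z*exp(3*z)/3 + ∫(4*exp(3*z)/3) dz.
Step 2. Evaluate the standard form: now -4*z*exp(3*z)/3 + 4*exp(3*z)/9.
Answer: -4*z*exp(3*z)/3 + 4*exp(3*z)/9.


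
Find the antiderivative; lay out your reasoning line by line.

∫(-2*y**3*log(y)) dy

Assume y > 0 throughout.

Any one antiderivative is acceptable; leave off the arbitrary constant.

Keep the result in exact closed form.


Step 1. Integrate ∫(-2*y**3*log(y)) dy by parts with u = log(y), dv = (-2*y**3) dy, so v = -y**4/2 [assuming y > 0]: now -y**4*log(y)/2 + ∫(y**3/2) dy.
Step 2. Evaluate the standard form: now -y**4*log(y)/2 + y**4/8.
Answer: -y**4*log(y)/2 + y**4/8.


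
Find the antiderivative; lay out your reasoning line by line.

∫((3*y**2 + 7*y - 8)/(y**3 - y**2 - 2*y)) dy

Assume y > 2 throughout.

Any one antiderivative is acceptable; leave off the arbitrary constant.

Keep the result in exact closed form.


Step 1. Decompose ∫((3*y**2 + 7*y - 8)/(y**3 - y**2 - 2*y)) dy by partial fractions, (3*y**2 + 7*y - 8)/(y**3 - y**2 - 2*y) = -4/(y + 1) + 3/(y - 2) + 4/y: now ∫(4/y) dy + ∫(3/(y - 2)) dy + ∫(-4/(y + 1)) dy.
Step 2. Evaluate the standard form [assuming y > 2]: now 3*log(y - 2) + ∫(4/y) dy + ∫(-4/(y + 1)) dy.
Step 3. Evaluate the standard form [assuming y > -1]: now 3*log(y - 2) - 4*log(y + 1) + ∫(4/y) dy.
Step 4. Evaluate the standard form [assuming y > 0]: now 4*log(y) + 3*log(y - 2) - 4*log(y + 1).
Answer: 4*log(y) + 3*log(y - 2) - 4*log(y + 1).


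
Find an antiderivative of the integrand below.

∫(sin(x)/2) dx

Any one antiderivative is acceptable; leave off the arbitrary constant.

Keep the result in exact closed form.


Answer: -cos(x)/2.


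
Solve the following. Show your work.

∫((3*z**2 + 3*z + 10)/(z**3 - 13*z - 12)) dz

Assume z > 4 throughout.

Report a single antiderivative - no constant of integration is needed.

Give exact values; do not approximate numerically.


Step 1. Decompose ∫((3*z**2 + 3*z + 10)/(z**3 - 13*z - 12)) dz by partial fractions, (3*z**2 + 3*z + 10)/(z**3 - 13*z - 12) = 2/(z + 3) - 1/(z + 1) + 2/(z - 4): now ∫(2/(z - 4)) dz + ∫(-1/(z + 1)) dz + ∫(2/(z + 3)) dz.
Step 2. Evaluate the standard form [assuming z > 4]: now 2*log(z - 4) + ∫(-1/(z + 1)) dz + ∫(2/(z + 3)) dz.
Step 3. Evaluate the standard form [assuming z > -1]: now 2*log(z - 4) - log(z + 1) + ∫(2/(z + 3)) dz.
Step 4. Evaluate the standard form [assuming z > -3]: now 2*log(z - 4) - log(z + 1) + 2*log(z + 3).
Answer: 2*log(z - 4) - log(z + 1) + 2*log(z + 3).


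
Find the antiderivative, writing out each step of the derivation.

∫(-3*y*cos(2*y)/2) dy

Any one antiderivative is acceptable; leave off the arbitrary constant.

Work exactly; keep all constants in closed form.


Step 1. Integrate ∫(-3*y*cos(2*y)/2) dy by parts with u = y, dv = (-3*cos(2*y)/2) dy, so v = -3*sin(2*y)/4: now -3*y*sin(2*y)/4 + ∫(3*sin(2*y)/4) dy.
Step 2. Evaluate the standard form: now -3*y*sin(2*y)/4 - 3*cos(2*y)/8.
Answer: -3*y*sin(2*y)/4 - 3*cos(2*y)/8.


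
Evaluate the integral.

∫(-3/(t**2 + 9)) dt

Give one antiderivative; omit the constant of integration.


Answer: -atan(t/3).


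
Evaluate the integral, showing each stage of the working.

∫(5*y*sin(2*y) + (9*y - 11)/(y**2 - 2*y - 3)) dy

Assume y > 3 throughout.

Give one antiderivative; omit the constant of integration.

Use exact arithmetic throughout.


Step 1. Rewrite: now ∫(5*y*sin(2*y)) dy + ∫((9*y - 11)/(y**2 - 2*y - 3)) dy.
Step 2. Integrate ∫(5*y*sin(2*y)) dy by parts with u = y, dv = (5*sin(2*y)) dy, so v = -5*cos(2*y)/2: now -5*y*cos(2*y)/2 + ∫((9*y - 11)/(y**2 - 2*y - 3)) dy + ∫(5*cos(2*y)/2) dy.
Step 3. Evaluate the standard form: now -5*y*cos(2*y)/2 + 5*sin(2*y)/4 + ∫((9*y - 11)/(y**2 - 2*y - 3)) dy.
Step 4. Decompose ∫((9*y - 11)/(y**2 - 2*y - 3)) dy by partial fractions, (9*y - 11)/(y**2 - 2*y - 3) = 5/(y + 1) + 4/(y - 3): now -5*y*cos(2*y)/2 + 5*sin(2*y)/4 + ∫(4/(y - 3)) dy + ∫(5/(y + 1)) dy.
Step 5. Evaluate the standard form [assuming y > -1]: now -5*y*cos(2*y)/2 + 5*log(y + 1) + 5*sin(2*y)/4 + ∫(4/(y - 3)) dy.
Step 6. Evaluate the standard form [assuming y > 3]: now -5*y*cos(2*y)/2 + 4*log(y - 3) + 5*log(y + 1) + 5*sin(2*y)/4.
Answer: -5*y*cos(2*y)/2 + 4*log(y - 3) + 5*log(y + 1) + 5*sin(2*y)/4.


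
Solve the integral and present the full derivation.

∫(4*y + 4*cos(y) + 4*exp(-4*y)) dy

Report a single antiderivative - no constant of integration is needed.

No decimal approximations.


Step 1. Rewrite: now ∫(4*y) dy + ∫(4*exp(-4*y)) dy + ∫(4*cos(y)) dy.
Step 2. Evaluate the standard form: now 2*y**2 + ∫(4*exp(-4*y)) dy + ∫(4*cos(y)) dy.
Step 3. Evaluate the standard form: now 2*y**2 + 4*sin(y) + ∫(4*exp(-4*y)) dy.
Step 4. Evaluate the standard form: now 2*y**2 + 4*sin(y) - exp(-4*y).
Answer: 2*y**2 + 4*sin(y) - exp(-4*y).


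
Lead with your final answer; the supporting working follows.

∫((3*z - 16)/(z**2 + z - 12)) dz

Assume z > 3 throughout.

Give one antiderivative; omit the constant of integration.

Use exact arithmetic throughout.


The answer is -log(z - 3) + 4*log(z + 4).
Step 1. Decompose ∫((3*z - 16)/(z**2 + z - 12)) dz by partial fractions, (3*z - 16)/(z**2 + z - 12) = 4/(z + 4) - 1/(z - 3): now ∫(-1/(z - 3)) dz + ∫(4/(z + 4)) dz.
Step 2. Evaluate the standard form [assuming z > -4]: now 4*log(z + 4) + ∫(-1/(z - 3)) dz.
Step 3. Evaluate the standard form [assuming z > 3]: now -log(z - 3) + 4*log(z + 4).
Answer: -log(z - 3) + 4*log(z + 4).


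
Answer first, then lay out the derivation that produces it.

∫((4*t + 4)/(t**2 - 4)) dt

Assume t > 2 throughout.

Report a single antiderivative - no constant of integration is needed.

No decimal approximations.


The answer is 3*log(t - 2) + log(t + 2).
Step 1. Decompose ∫((4*t + 4)/(t**2 - 4)) dt by partial fractions, (4*t + 4)/(t**2 - 4) = 1/(t + 2) + 3/(t - 2): now ∫(3/(t - 2)) dt + ∫(1/(t + 2)) dt.
Step 2. Evaluate the standard form [assuming t > -2]: now log(t + 2) + ∫(3/(t - 2)) dt.
Step 3. Evaluate the standard form [assuming t > 2]: now 3*log(t - 2) + log(t + 2).
Answer: 3*log(t - 2) + log(t + 2).


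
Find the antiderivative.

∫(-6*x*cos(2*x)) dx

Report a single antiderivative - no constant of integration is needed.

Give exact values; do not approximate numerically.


Answer: -3*x*sin(2*x) - 3*cos(2*x)/2.


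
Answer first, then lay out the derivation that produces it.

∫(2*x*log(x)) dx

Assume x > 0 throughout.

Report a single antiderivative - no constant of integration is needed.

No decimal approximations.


The answer is x**2*log(x) - x**2/2.
Step 1. Integrate ∫(2*x*log(x)) dx by parts with u = log(x), dv = (2*x) dx, so v = x**2 [assuming x > 0]: now x**2*log(x) + ∫(-x) dx.
Step 2. Evaluate the standard form: now x**2*log(x) - x**2/2.
Answer: x**2*log(x) - x**2/2.


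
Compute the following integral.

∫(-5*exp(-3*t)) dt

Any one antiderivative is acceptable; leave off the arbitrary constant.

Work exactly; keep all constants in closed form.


Answer: 5*exp(-3*t)/3.


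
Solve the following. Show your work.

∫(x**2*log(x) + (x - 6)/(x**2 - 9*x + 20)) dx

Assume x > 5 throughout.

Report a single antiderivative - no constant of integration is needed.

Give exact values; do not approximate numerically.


Step 1. Rewrite: now ∫(x**2*log(x)) dx + ∫((x - 6)/(x**2 - 9*x + 20)) dx.
Step 2. Decompose ∫((x - 6)/(x**2 - 9*x + 20)) dx by partial fractions, (x - 6)/(x**2 - 9*x + 20) = 2/(x - 4) - 1/(x - 5): now ∫(x**2*log(x)) dx + ∫(-1/(x - 5)) dx + ∫(2/(x - 4)) dx.
Step 3. Evaluate the standard form [assuming x > 5]: now -log(x - 5) + ∫(x**2*log(x)) dx + ∫(2/(x - 4)) dx.
Step 4. Evaluate the standard form [assuming x > 4]: now -log(x - 5) + 2*log(x - 4) + ∫(x**2*log(x)) dx.
Step 5. Integrate ∫(x**2*log(x)) dx by parts with u = log(x), dv = (x**2) dx, so v = x**3/3 [assuming x > 0]: now x**3*log(x)/3 - log(x - 5) + 2*log(x - 4) + ∫(-x**2/3) dx.
Step 6. Evaluate the standard form: now x**3*log(x)/3 - x**3/9 - log(x - 5) + 2*log(x - 4).
Answer: x**3*log(x)/3 - x**3/9 - log(x - 5) + 2*log(x - 4).


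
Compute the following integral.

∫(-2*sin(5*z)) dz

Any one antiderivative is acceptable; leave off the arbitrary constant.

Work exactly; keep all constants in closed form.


Answer: 2*cos(5*z)/5.


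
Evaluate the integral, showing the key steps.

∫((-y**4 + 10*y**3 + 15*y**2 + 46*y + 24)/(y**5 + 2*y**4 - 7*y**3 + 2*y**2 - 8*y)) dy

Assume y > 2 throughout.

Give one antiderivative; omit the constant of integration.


Step 1. Decompose ∫((-y**4 + 10*y**3 + 15*y**2 + 46*y + 24)/(y**5 + 2*y**4 - 7*y**3 + 2*y**2 - 8*y)) dy by partial fractions, (-y**4 + 10*y**3 + 15*y**2 + 46*y + 24)/(y**5 + 2*y**4 - 7*y**3 + 2*y**2 - 8*y) = -4/(y**2 + 1) - 2/(y + 4) + 4/(y - 2) - 3/y: now ∫(-3/y) dy + ∫(4/(y - 2)) dy + ∫(-2/(y + 4)) dy + ∫(-4/(y**2 + 1)) dy.
Step 2. Evaluate the standard form [assuming y > 0]: now -3*log(y) + ∫(4/(y - 2)) dy + ∫(-2/(y + 4)) dy + ∫(-4/(y**2 + 1)) dy.
Step 3. Evaluate the standard form [assuming y > 2]: now -3*log(y) + 4*log(y - 2) + ∫(-2/(y + 4)) dy + ∫(-4/(y**2 + 1)) dy.
Step 4. Evaluate the standard form [assuming y > -4]: now -3*log(y) + 4*log(y - 2) - 2*log(y + 4) + ∫(-4/(y**2 + 1)) dy.
Step 5. Evaluate the standard form: now -3*log(y) + 4*log(y - 2) - 2*log(y + 4) - 4*atan(y).
Answer: -3*log(y) + 4*log(y - 2) - 2*log(y + 4) - 4*atan(y).


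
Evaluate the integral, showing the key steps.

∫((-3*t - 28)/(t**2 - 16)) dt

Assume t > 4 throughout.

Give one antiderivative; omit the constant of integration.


Step 1. Decompose ∫((-3*t - 28)/(t**2 - 16)) dt by partial fractions, (-3*t - 28)/(t**2 - 16) = 2/(t + 4) - 5/(t - 4): now ∫(-5/(t - 4)) dt + ∫(2/(t + 4)) dt.
Step 2. Evaluate the standard form [assuming t > 4]: now -5*log(t - 4) + ∫(2/(t + 4)) dt.
Step 3. Evaluate the standard form [assuming t > -4]: now -5*log(t - 4) + 2*log(t + 4).
Answer: -5*log(t - 4) + 2*log(t + 4).


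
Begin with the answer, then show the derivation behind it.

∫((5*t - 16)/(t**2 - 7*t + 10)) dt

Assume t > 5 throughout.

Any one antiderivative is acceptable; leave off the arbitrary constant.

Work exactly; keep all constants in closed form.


The answer is 3*log(t - 5) + 2*log(t - 2).
Step 1. Decompose ∫((5*t - 16)/(t**2 - 7*t + 10)) dt by partial fractions, (5*t - 16)/(t**2 - 7*t + 10) = 2/(t - 2) + 3/(t - 5): now ∫(3/(t - 5)) dt + ∫(2/(t - 2)) dt.
Step 2. Evaluate the standard form [assuming t > 5]: now 3*log(t - 5) + ∫(2/(t - 2)) dt.
Step 3. Evaluate the standard form [assuming t > 2]: now 3*log(t - 5) + 2*log(t - 2).
Answer: 3*log(t - 5) + 2*log(t - 2).


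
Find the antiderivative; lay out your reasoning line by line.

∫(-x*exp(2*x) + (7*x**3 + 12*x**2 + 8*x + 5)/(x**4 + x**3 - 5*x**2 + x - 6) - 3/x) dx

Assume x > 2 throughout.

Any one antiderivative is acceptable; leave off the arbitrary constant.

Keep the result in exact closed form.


Step 1. Rewrite: now ∫(-3/x) dx + ∫(-x*exp(2*x)) dx + ∫((7*x**3 + 12*x**2 + 8*x + 5)/(x**4 + x**3 - 5*x**2 + x - 6)) dx.
Step 2. Decompose ∫((7*x**3 + 12*x**2 + 8*x + 5)/(x**4 + x**3 - 5*x**2 + x - 6)) dx by partial fractions, (7*x**3 + 12*x**2 + 8*x + 5)/(x**4 + x**3 - 5*x**2 + x - 6) = 1/(x**2 + 1) + 2/(x + 3) + 5/(x - 2): now ∫(-3/x) dx + ∫(-x*exp(2*x)) dx + ∫(5/(x - 2)) dx + ∫(2/(x + 3)) dx + ∫(1/(x**2 + 1)) dx.
Step 3. Evaluate the standard form [assuming x > 2]: now 5*log(x - 2) + ∫(-3/x) dx + ∫(-x*exp(2*x)) dx + ∫(2/(x + 3)) dx + ∫(1/(x**2 + 1)) dx.
Step 4. Evaluate the standard form [assuming x > -3]: now 5*log(x - 2) + 2*log(x + 3) + ∫(-3/x) dx + ∫(-x*exp(2*x)) dx + ∫(1/(x**2 + 1)) dx.
Step 5. Evaluate the standard form: now 5*log(x - 2) + 2*log(x + 3) + atan(x) + ∫(-3/x) dx + ∫(-x*exp(2*x)) dx.
Step 6. Integrate ∫(-x*exp(2*x)) dx by parts with u = x, dv = (-exp(2*x)) dx, so v = -exp(2*x)/2: now -x*exp(2*x)/2 + 5*log(x - 2) + 2*log(x + 3) + atan(x) + ∫(-3/x) dx + ∫(exp(2*x)/2) dx.
Step 7. Evaluate the standard form: now -x*exp(2*x)/2 + exp(2*x)/4 + 5*log(x - 2) + 2*log(x + 3) + atan(x) + ∫(-3/x) dx.
Step 8. Evaluate the standard form [assuming x > 0]: now -x*exp(2*x)/2 + exp(2*x)/4 - 3*log(x) + 5*log(x - 2) + 2*log(x + 3) + atan(x).
Answer: -x*exp(2*x)/2 + exp(2*x)/4 - 3*log(x) + 5*log(x - 2) + 2*log(x + 3) + atan(x).


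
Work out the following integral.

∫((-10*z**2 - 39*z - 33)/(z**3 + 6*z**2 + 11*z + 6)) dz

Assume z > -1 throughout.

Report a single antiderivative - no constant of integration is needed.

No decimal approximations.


Answer: -2*log(z + 1) - 5*log(z + 2) - 3*log(z + 3).


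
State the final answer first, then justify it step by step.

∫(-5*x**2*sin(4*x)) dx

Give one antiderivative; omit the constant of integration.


The answer is 5*x**2*cos(4*x)/4 - 5*x*sin(4*x)/8 - 5*cos(4*x)/32.
Step 1. Integrate ∫(-5*x**2*sin(4*x)) dx by parts with u = x**2, dv = (-5*sin(4*x)) dx, so v = 5*cos(4*x)/4: now 5*x**2*cos(4*x)/4 + ∫(-5*x*cos(4*x)/2) dx.
Step 2. Integrate ∫(-5*x*cos(4*x)/2) dx by parts with u = x, dv = (-5*cos(4*x)/2) dx, so v = -5*sin(4*x)/8: now 5*x**2*cos(4*x)/4 - 5*x*sin(4*x)/8 + ∫(5*sin(4*x)/8) dx.
Step 3. Evaluate the standard form: now 5*x**2*cos(4*x)/4 - 5*x*sin(4*x)/8 - 5*cos(4*x)/32.
Answer: 5*x**2*cos(4*x)/4 - 5*x*sin(4*x)/8 - 5*cos(4*x)/32.


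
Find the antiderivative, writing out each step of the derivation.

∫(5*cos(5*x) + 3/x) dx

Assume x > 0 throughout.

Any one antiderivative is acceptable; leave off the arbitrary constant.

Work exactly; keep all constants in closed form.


Step 1. Rewrite: now ∫(3/x) dx + ∫(5*cos(5*x)) dx.
Step 2. Evaluate the standard form [assuming x > 0]: now 3*log(x) + ∫(5*cos(5*x)) dx.
Step 3. Evaluate the standard form: now 3*log(x) + sin(5*x).
Answer: 3*log(x) + sin(5*x).


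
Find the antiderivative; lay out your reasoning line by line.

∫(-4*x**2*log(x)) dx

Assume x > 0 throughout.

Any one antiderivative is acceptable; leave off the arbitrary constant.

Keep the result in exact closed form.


Step 1. Integrate ∫(-4*x**2*log(x)) dx by parts with u = log(x), dv = (-4*x**2) dx, so v = -4*x**3/3 [assuming x > 0]: now -4*x**3*log(x)/3 + ∫(4*x**2/3) dx.
Step 2. Evaluate the standard form: now -4*x**3*log(x)/3 + 4*x**3/9.
Answer: -4*x**3*log(x)/3 + 4*x**3/9.


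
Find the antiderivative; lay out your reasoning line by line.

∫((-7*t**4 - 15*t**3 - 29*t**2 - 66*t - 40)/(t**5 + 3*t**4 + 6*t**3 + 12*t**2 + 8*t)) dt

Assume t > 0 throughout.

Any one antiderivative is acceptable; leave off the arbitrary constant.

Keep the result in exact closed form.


Step 1. Decompose ∫((-7*t**4 - 15*t**3 - 29*t**2 - 66*t - 40)/(t**5 + 3*t**4 + 6*t**3 + 12*t**2 + 8*t)) dt by partial fractions, (-7*t**4 - 15*t**3 - 29*t**2 - 66*t - 40)/(t**5 + 3*t**4 + 6*t**3 + 12*t**2 + 8*t) = 3/(t**2 + 4) - 1/(t + 2) - 1/(t + 1) - 5/t: now ∫(-5/t) dt + ∫(-1/(t + 1)) dt + ∫(-1/(t + 2)) dt + ∫(3/(t**2 + 4)) dt.
Step 2. Evaluate the standard form [assuming t > 0]: now -5*log(t) + ∫(-1/(t + 1)) dt + ∫(-1/(t + 2)) dt + ∫(3/(t**2 + 4)) dt.
Step 3. Evaluate the standard form [assuming t > -1]: now -5*log(t) - log(t + 1) + ∫(-1/(t + 2)) dt + ∫(3/(t**2 + 4)) dt.
Step 4. Evaluate the standard form [assuming t > -2]: now -5*log(t) - log(t + 1) - log(t + 2) + ∫(3/(t**2 + 4)) dt.
Step 5. Evaluate the standard form: now -5*log(t) - log(t + 1) - log(t + 2) + 3*atan(t/2)/2.
Answer: -5*log(t) - log(t + 1) - log(t + 2) + 3*atan(t/2)/2.


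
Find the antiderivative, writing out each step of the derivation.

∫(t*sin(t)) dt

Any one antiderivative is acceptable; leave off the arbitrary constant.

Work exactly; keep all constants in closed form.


Step 1. Integrate ∫(t*sin(t)) dt by parts with u = t, dv = (sin(t)) dt, so v = -cos(t): now -t*cos(t) + ∫(cos(t)) dt.
Step 2. Evaluate the standard form: now -t*cos(t) + sin(t).
Answer: -t*cos(t) + sin(t).


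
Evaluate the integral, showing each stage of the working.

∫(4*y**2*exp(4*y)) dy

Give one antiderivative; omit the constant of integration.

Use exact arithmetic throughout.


Step 1. Integrate ∫(4*y**2*exp(4*y)) dy by parts with u = y**2, dv = (4*exp(4*y)) dy, so v = exp(4*y): now y**2*exp(4*y) + ∫(-2*y*exp(4*y)) dy.
Step 2. Integrate ∫(-2*y*exp(4*y)) dy by parts with u = y, dv = (-2*exp(4*y)) dy, so v = -exp(4*y)/2: now y**2*exp(4*y) - y*exp(4*y)/2 + ∫(exp(4*y)/2) dy.
Step 3. Evaluate the standard form: now y**2*exp(4*y) - y*exp(4*y)/2 + exp(4*y)/8.
Answer: y**2*exp(4*y) - y*exp(4*y)/2 + exp(4*y)/8.


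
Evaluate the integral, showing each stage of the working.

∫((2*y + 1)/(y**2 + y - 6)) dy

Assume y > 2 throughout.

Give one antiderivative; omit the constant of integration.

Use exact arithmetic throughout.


Step 1. Decompose ∫((2*y + 1)/(y**2 + y - 6)) dy by partial fractions, (2*y + 1)/(y**2 + y - 6) = 1/(y + 3) + 1/(y - 2): now ∫(1/(y - 2)) dy + ∫(1/(y + 3)) dy.
Step 2. Evaluate the standard form [assuming y > 2]: now log(y - 2) + ∫(1/(y + 3)) dy.
Step 3. Evaluate the standard form [assuming y > -3]: now log(y - 2) + log(y + 3).
Answer: log(y - 2) + log(y + 3).


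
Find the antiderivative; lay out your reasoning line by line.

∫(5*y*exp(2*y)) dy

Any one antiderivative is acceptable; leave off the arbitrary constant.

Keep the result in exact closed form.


Step 1. Integrate ∫(5*y*exp(2*y)) dy by parts with u = y, dv = (5*exp(2*y)) dy, so v = 5*exp(2*y)/2: now 5*y*exp(2*y)/2 + ∫(-5*exp(2*y)/2) dy.
Step 2. Evaluate the standard form: now 5*y*exp(2*y)/2 - 5*exp(2*y)/4.
Answer: 5*y*exp(2*y)/2 - 5*exp(2*y)/4.


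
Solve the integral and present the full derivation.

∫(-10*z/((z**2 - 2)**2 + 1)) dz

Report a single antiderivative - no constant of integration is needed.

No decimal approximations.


Step 1. Substitute u = z**2 - 2, turning ∫(-10*z/((z**2 - 2)**2 + 1)) dz into ∫(-5/(u**2 + 1)) du: now ∫(-5/(u**2 + 1)) du.
Step 2. Evaluate the standard form: now -5*atan(u).
Step 3. Substitute back u = z**2 - 2: now -5*atan(z**2 - 2).
Answer: -5*atan(z**2 - 2).


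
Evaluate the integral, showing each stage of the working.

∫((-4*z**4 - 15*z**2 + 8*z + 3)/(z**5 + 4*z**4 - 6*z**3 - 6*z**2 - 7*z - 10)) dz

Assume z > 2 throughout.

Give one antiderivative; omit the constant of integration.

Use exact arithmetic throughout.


Step 1. Decompose ∫((-4*z**4 - 15*z**2 + 8*z + 3)/(z**5 + 4*z**4 - 6*z**3 - 6*z**2 - 7*z - 10)) dz by partial fractions, (-4*z**4 - 15*z**2 + 8*z + 3)/(z**5 + 4*z**4 - 6*z**3 - 6*z**2 - 7*z - 10) = -1/(z**2 + 1) - 4/(z + 5) + 1/(z + 1) - 1/(z - 2): now ∫(-1/(z - 2)) dz + ∫(1/(z + 1)) dz + ∫(-4/(z + 5)) dz + ∫(-1/(z**2 + 1)) dz.
Step 2. Evaluate the standard form [assuming z > -1]: now log(z + 1) + ∫(-1/(z - 2)) dz + ∫(-4/(z + 5)) dz + ∫(-1/(z**2 + 1)) dz.
Step 3. Evaluate the standard form [assuming z > 2]: now -log(z - 2) + log(z + 1) + ∫(-4/(z + 5)) dz + ∫(-1/(z**2 + 1)) dz.
Step 4. Evaluate the standard form [assuming z > -5]: now -log(z - 2) + log(z + 1) - 4*log(z + 5) + ∫(-1/(z**2 + 1)) dz.
Step 5. Evaluate the standard form: now -log(z - 2) + log(z + 1) - 4*log(z + 5) - atan(z).
Answer: -log(z - 2) + log(z + 1) - 4*log(z + 5) - atan(z).


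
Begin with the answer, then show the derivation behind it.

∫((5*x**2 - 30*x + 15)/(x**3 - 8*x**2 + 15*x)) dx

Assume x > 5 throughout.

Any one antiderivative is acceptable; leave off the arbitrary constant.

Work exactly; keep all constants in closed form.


The answer is log(x) - log(x - 5) + 5*log(x - 3).
Step 1. Decompose ∫((5*x**2 - 30*x + 15)/(x**3 - 8*x**2 + 15*x)) dx by partial fractions, (5*x**2 - 30*x + 15)/(x**3 - 8*x**2 + 15*x) = 5/(x - 3) - 1/(x - 5) + 1/x: now ∫(1/x) dx + ∫(-1/(x - 5)) dx + ∫(5/(x - 3)) dx.
Step 2. Evaluate the standard form [assuming x > 0]: now log(x) + ∫(-1/(x - 5)) dx + ∫(5/(x - 3)) dx.
Step 3. Evaluate the standard form [assuming x > 3]: now log(x) + 5*log(x - 3) + ∫(-1/(x - 5)) dx.
Step 4. Evaluate the standard form [assuming x > 5]: now log(x) - log(x - 5) + 5*log(x - 3).
Answer: log(x) - log(x - 5) + 5*log(x - 3).


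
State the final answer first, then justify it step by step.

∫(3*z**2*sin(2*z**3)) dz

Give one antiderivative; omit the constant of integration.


The answer is -cos(2*z**3)/2.
Step 1. Substitute u = z**3, turning ∫(3*z**2*sin(2*z**3)) dz into ∫(sin(2*u)) du: now ∫(sin(2*u)) du.
Step 2. Evaluate the standard form: now -cos(2*u)/2.
Step 3. Substitute back u = z**3: now -cos(2*z**3)/2.
Answer: -cos(2*z**3)/2.


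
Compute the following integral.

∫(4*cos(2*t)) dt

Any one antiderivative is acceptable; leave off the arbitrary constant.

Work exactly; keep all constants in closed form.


Answer: 2*sin(2*t).


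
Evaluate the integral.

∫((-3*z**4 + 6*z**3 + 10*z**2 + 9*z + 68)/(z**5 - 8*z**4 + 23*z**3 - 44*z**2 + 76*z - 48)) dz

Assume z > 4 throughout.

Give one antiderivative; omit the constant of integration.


Answer: -2*log(z - 4) - 4*log(z - 3) + 3*log(z - 1) - atan(z/2)/2.


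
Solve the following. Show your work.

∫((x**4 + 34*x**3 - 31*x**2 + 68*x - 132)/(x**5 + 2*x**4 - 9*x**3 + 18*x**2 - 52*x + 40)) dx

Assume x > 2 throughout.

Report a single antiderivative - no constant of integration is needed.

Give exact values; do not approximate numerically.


Step 1. Decompose ∫((x**4 + 34*x**3 - 31*x**2 + 68*x - 132)/(x**5 + 2*x**4 - 9*x**3 + 18*x**2 - 52*x + 40)) dx by partial fractions, (x**4 + 34*x**3 - 31*x**2 + 68*x - 132)/(x**5 + 2*x**4 - 9*x**3 + 18*x**2 - 52*x + 40) = 4/(x**2 + 4) - 4/(x + 5) + 2/(x - 1) + 3/(x - 2): now ∫(3/(x - 2)) dx + ∫(2/(x - 1)) dx + ∫(-4/(x + 5)) dx + ∫(4/(x**2 + 4)) dx.
Step 2. Evaluate the standard form [assuming x > 2]: now 3*log(x - 2) + ∫(2/(x - 1)) dx + ∫(-4/(x + 5)) dx + ∫(4/(x**2 + 4)) dx.
Step 3. Evaluate the standard form [assuming x > -5]: now 3*log(x - 2) - 4*log(x + 5) + ∫(2/(x - 1)) dx + ∫(4/(x**2 + 4)) dx.
Step 4. Evaluate the standard form [assuming x > 1]: now 3*log(x - 2) + 2*log(x - 1) - 4*log(x + 5) + ∫(4/(x**2 + 4)) dx.
Step 5. Evaluate the standard form: now 3*log(x - 2) + 2*log(x - 1) - 4*log(x + 5) + 2*atan(x/2).
Answer: 3*log(x - 2) + 2*log(x - 1) - 4*log(x + 5) + 2*atan(x/2).


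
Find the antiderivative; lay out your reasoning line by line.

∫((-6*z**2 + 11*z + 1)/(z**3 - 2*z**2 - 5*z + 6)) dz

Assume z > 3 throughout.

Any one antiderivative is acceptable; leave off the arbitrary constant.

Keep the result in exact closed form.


Step 1. Decompose ∫((-6*z**2 + 11*z + 1)/(z**3 - 2*z**2 - 5*z + 6)) dz by partial fractions, (-6*z**2 + 11*z + 1)/(z**3 - 2*z**2 - 5*z + 6) = -3/(z + 2) - 1/(z - 1) - 2/(z - 3): now ∫(-2/(z - 3)) dz + ∫(-1/(z - 1)) dz + ∫(-3/(z + 2)) dz.
Step 2. Evaluate the standard form [assuming z > 1]: now -log(z - 1) + ∫(-2/(z - 3)) dz + ∫(-3/(z + 2)) dz.
Step 3. Evaluate the standard form [assuming z > 3]: now -2*log(z - 3) - log(z - 1) + ∫(-3/(z + 2)) dz.
Step 4. Evaluate the standard form [assuming z > -2]: now -2*log(z - 3) - log(z - 1) - 3*log(z + 2).
Answer: -2*log(z - 3) - log(z - 1) - 3*log(z + 2).


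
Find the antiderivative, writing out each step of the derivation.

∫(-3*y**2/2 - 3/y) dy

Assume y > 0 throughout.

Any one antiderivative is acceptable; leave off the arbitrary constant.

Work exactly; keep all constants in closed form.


Step 1. Rewrite: now ∫(-3/y) dy + ∫(-3*y**2/2) dy.
Step 2. Evaluate the standard form [assuming y > 0]: now -3*log(y) + ∫(-3*y**2/2) dy.
Step 3. Evaluate the standard form: now -y**3/2 - 3*log(y).
Answer: -y**3/2 - 3*log(y).


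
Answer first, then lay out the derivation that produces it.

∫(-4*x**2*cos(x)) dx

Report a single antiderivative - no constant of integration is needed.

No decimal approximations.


The answer is -4*x**2*sin(x) - 8*x*cos(x) + 8*sin(x).
Step 1. Integrate ∫(-4*x**2*cos(x)) dx by parts with u = x**2, dv = (-4*cos(x)) dx, so v = -4*sin(x): now -4*x**2*sin(x) + ∫(8*x*sin(x)) dx.
Step 2. Integrate ∫(8*x*sin(x)) dx by parts with u = x, dv = (8*sin(x)) dx, so v = -8*cos(x): now -4*x**2*sin(x) - 8*x*cos(x) + ∫(8*cos(x)) dx.
Step 3. Evaluate the standard form: now -4*x**2*sin(x) - 8*x*cos(x) + 8*sin(x).
Answer: -4*x**2*sin(x) - 8*x*cos(x) + 8*sin(x).


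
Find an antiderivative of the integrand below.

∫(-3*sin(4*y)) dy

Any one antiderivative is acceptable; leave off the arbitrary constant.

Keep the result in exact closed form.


Answer: 3*cos(4*y)/4.


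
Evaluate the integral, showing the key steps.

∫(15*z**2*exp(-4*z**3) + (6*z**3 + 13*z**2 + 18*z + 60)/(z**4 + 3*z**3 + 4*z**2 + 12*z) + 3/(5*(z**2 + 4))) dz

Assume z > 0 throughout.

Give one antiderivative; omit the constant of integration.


Step 1. Rewrite: now ∫(15*z**2*exp(-4*z**3)) dz + ∫((6*z**3 + 13*z**2 + 18*z + 60)/(z**4 + 3*z**3 + 4*z**2 + 12*z)) dz + ∫(3/(5*(z**2 + 4))) dz.
Step 2. Decompose ∫((6*z**3 + 13*z**2 + 18*z + 60)/(z**4 + 3*z**3 + 4*z**2 + 12*z)) dz by partial fractions, (6*z**3 + 13*z**2 + 18*z + 60)/(z**4 + 3*z**3 + 4*z**2 + 12*z) = -2/(z**2 + 4) + 1/(z + 3) + 5/z: now ∫(5/z) dz + ∫(15*z**2*exp(-4*z**3)) dz + ∫(1/(z + 3)) dz + ∫(-2/(z**2 + 4)) dz + ∫(3/(5*(z**2 + 4))) dz.
Step 3. Evaluate the standard form [assuming z > 0]: now 5*log(z) + ∫(15*z**2*exp(-4*z**3)) dz + ∫(1/(z + 3)) dz + ∫(-2/(z**2 + 4)) dz + ∫(3/(5*(z**2 + 4))) dz.
Step 4. Evaluate the standard form [assuming z > -3]: now 5*log(z) + log(z + 3) + ∫(15*z**2*exp(-4*z**3)) dz + ∫(-2/(z**2 + 4)) dz + ∫(3/(5*(z**2 + 4))) dz.
Step 5. Evaluate the standard form: now 5*log(z) + log(z + 3) - atan(z/2) + ∫(15*z**2*exp(-4*z**3)) dz + ∫(3/(5*(z**2 + 4))) dz.
Step 6. Substitute u = z**3, turning ∫(15*z**2*exp(-4*z**3)) dz into ∫(5*exp(-4*u)) du: now 5*log(z) + log(z + 3) - atan(z/2) + ∫(3/(5*(z**2 + 4))) dz + ∫(5*exp(-4*u)) du.
Step 7. Evaluate the standard form: now 5*log(z) + log(z + 3) - atan(z/2) + ∫(3/(5*(z**2 + 4))) dz - 5*exp(-4*u)/4.
Step 8. Substitute back u = z**3: now 5*log(z) + log(z + 3) - atan(z/2) + ∫(3/(5*(z**2 + 4))) dz - 5*exp(-4*z**3)/4.
Step 9. Evaluate the standard form: now 5*log(z) + log(z + 3) - 7*atan(z/2)/10 - 5*exp(-4*z**3)/4.
Answer: 5*log(z) + log(z + 3) - 7*atan(z/2)/10 - 5*exp(-4*z**3)/4.
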